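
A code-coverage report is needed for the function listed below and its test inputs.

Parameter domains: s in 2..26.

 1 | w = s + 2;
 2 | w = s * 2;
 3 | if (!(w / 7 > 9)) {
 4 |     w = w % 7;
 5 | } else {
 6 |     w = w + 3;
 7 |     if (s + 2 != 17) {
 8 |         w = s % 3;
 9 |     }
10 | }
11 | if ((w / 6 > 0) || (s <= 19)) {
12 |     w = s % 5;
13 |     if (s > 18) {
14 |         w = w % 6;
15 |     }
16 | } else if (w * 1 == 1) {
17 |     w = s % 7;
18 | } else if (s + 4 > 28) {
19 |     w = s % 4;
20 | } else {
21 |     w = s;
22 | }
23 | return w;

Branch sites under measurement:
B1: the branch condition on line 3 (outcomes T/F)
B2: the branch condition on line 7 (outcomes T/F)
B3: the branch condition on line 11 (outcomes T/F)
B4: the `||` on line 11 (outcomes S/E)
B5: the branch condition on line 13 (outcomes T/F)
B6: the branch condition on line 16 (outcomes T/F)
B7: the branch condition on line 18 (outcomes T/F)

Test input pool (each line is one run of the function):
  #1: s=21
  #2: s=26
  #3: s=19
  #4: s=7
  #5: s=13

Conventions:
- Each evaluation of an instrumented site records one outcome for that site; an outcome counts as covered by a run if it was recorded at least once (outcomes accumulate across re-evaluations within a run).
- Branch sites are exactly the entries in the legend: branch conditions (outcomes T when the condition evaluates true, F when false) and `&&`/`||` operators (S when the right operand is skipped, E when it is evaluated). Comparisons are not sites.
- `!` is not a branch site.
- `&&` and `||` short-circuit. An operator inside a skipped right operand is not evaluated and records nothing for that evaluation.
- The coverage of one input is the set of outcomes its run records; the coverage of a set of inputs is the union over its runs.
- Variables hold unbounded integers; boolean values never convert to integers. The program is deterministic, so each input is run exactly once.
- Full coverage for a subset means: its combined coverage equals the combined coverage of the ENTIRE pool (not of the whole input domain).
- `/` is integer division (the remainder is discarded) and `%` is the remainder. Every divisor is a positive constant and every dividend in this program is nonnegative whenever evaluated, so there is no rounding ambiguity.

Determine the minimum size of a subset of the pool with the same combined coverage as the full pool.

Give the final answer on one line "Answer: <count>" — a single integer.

test 1 (s=21) hits B1=T, B3=F, B4=E, B6=F, B7=F
test 2 (s=26) hits B1=T, B3=F, B4=E, B6=F, B7=T
test 3 (s=19) hits B1=T, B3=T, B4=E, B5=T
test 4 (s=7) hits B1=T, B3=T, B4=E, B5=F
test 5 (s=13) hits B1=T, B3=T, B4=E, B5=F
together the pool reaches 9 outcomes: B1=T, B3=T, B3=F, B4=E, B5=T, B5=F, B6=F, B7=T, B7=F
no size-1 subset reaches all 9 outcomes (best union: 5/9)
no size-2 subset reaches all 9 outcomes (best union: 7/9)
no size-3 subset reaches all 9 outcomes (best union: 8/9)
inputs {1, 2, 3, 4} (size 4) cover everything; no size-4 subset with a lexicographically smaller index list covers all 9

Answer: 4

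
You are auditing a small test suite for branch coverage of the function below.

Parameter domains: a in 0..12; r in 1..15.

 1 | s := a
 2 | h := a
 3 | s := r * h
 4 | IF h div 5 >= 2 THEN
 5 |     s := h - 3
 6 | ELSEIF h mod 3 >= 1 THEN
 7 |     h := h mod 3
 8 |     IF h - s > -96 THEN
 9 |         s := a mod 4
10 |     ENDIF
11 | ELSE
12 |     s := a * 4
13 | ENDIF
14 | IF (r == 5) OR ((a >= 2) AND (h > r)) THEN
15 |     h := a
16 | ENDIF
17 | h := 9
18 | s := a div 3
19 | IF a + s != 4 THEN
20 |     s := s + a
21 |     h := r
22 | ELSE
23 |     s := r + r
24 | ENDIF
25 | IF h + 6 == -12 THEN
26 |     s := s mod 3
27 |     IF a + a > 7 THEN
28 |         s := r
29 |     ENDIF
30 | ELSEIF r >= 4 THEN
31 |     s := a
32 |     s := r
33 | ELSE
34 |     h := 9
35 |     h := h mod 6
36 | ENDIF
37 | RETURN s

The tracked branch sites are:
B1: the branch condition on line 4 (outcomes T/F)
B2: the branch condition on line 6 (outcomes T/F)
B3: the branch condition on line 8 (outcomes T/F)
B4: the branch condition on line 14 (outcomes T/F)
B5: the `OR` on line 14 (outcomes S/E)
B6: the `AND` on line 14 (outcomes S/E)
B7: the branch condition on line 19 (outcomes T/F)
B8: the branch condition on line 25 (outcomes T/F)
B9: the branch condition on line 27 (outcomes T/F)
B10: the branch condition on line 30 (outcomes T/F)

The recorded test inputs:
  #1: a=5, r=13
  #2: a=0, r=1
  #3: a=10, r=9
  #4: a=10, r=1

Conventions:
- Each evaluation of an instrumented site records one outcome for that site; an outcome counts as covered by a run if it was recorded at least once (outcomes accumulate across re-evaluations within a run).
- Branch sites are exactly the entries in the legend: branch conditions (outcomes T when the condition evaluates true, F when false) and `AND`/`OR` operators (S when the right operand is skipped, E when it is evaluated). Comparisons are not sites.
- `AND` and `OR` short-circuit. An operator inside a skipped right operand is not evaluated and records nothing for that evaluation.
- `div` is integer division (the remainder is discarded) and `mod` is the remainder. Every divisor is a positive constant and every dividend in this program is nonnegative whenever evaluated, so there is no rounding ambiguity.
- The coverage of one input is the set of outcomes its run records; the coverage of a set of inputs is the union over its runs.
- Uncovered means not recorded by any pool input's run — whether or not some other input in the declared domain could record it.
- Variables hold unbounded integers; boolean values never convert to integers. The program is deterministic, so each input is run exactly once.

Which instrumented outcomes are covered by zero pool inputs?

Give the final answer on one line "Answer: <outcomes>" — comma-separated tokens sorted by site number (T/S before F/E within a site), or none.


run #1 (a=5, r=13) records B1=F, B2=T, B3=T, B4=F, B5=E, B6=E, B7=T, B8=F, B10=T
run #2 (a=0, r=1) records B1=F, B2=F, B4=F, B5=E, B6=S, B7=T, B8=F, B10=F
run #3 (a=10, r=9) records B1=T, B4=T, B5=E, B6=E, B7=T, B8=F, B10=T
run #4 (a=10, r=1) records B1=T, B4=T, B5=E, B6=E, B7=T, B8=F, B10=F
union over the pool: B1=T, B1=F, B2=T, B2=F, B3=T, B4=T, B4=F, B5=E, B6=S, B6=E, B7=T, B8=F, B10=T, B10=F
uncovered (6 of 20): B3=F, B5=S, B7=F, B8=T, B9=T, B9=F
Answer: B3=F, B5=S, B7=F, B8=T, B9=T, B9=F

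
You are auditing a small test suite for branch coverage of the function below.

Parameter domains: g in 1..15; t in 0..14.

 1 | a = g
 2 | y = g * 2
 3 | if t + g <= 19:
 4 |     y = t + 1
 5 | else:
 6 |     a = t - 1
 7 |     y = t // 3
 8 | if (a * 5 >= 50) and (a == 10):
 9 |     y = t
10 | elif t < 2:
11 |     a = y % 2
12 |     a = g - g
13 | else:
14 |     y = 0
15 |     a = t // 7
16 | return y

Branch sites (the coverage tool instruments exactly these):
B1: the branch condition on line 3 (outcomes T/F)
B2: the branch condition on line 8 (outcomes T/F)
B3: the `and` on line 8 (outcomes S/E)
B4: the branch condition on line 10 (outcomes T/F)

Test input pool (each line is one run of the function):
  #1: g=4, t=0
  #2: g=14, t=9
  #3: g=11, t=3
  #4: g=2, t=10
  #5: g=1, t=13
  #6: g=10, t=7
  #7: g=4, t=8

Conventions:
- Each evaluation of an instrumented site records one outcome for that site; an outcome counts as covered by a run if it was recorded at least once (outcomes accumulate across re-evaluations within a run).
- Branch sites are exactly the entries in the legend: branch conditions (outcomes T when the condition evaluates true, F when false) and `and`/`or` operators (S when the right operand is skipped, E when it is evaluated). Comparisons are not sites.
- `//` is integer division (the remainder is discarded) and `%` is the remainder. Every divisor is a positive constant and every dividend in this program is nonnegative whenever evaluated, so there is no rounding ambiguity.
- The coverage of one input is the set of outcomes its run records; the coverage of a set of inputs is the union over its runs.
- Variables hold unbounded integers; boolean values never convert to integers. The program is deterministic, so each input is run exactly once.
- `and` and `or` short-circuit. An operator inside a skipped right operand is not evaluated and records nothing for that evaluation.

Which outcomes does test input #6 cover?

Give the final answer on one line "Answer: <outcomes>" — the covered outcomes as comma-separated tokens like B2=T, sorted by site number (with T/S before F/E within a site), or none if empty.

Tracing the run of input #6 (g=10, t=7):
  B1->T, B3->E, B2->T
collecting distinct outcomes: B1=T, B2=T, B3=E

Answer: B1=T, B2=T, B3=E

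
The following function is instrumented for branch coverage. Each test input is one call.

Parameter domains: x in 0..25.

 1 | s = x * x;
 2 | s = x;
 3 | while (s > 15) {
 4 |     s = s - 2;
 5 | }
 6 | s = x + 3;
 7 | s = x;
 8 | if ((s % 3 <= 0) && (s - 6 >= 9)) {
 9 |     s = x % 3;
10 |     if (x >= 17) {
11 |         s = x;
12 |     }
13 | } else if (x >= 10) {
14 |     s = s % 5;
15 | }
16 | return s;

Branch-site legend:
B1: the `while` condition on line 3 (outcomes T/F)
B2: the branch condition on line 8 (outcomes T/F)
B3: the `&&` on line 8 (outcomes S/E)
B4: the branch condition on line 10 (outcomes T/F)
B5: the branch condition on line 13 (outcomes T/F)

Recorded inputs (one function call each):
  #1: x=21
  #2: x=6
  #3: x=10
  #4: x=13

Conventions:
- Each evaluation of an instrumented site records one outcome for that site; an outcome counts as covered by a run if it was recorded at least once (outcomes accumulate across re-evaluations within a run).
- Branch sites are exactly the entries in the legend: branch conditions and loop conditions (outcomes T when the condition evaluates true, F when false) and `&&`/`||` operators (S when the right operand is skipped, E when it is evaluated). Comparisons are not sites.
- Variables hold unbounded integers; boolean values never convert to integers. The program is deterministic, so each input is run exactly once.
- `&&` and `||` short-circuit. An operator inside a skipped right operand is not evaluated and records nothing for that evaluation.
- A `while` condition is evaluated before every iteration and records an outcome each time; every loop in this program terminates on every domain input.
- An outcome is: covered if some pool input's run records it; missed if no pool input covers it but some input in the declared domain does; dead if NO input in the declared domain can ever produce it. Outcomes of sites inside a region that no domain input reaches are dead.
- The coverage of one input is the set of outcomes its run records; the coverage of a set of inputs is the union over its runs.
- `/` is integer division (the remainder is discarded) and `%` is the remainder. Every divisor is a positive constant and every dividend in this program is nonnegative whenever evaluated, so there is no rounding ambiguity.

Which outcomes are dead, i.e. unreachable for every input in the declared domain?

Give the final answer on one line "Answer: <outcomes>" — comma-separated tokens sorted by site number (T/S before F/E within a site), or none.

checking every outcome against all 26 domain inputs:
  reachable outcomes have witnesses, e.g. B1=T (e.g. x=16), B1=F (e.g. x=0), B2=T (e.g. x=15), B2=F (e.g. x=0)

Answer: none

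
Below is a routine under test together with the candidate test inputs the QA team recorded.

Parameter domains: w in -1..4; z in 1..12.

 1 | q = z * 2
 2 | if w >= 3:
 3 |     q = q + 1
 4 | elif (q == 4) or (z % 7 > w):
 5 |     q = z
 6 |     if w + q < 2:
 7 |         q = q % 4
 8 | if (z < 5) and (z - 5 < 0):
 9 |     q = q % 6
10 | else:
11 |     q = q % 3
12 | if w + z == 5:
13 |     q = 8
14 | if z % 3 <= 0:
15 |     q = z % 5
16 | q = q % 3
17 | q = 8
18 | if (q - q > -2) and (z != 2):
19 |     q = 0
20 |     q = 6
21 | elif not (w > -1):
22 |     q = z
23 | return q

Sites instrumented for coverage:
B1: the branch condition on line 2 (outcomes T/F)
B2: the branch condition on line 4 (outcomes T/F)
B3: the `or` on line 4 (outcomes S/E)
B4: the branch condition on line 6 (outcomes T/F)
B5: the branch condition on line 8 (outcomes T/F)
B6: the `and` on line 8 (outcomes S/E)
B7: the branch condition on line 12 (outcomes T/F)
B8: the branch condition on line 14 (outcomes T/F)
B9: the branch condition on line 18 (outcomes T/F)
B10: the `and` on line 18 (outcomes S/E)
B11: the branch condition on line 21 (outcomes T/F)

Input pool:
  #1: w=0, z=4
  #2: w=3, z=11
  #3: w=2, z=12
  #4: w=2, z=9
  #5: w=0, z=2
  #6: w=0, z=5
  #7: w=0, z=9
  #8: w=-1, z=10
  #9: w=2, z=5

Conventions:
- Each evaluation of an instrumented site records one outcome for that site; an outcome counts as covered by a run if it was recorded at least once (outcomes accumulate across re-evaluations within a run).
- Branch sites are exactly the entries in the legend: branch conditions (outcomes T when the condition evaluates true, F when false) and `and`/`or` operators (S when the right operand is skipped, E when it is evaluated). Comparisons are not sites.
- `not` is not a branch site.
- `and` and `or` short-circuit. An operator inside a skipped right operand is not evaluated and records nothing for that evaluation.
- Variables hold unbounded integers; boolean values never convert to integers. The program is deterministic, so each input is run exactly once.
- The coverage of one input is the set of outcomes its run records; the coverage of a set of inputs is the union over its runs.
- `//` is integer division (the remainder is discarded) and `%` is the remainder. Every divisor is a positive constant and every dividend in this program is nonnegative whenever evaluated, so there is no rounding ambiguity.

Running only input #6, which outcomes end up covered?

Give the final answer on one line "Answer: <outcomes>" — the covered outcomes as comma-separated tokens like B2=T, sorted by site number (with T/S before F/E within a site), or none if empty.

Running input #6 (w=0, z=5), event by event:
  B1->F, B3->E, B2->T, B4->F, B6->S, B5->F, B7->T, B8->F, B10->E, B9->T
distinct outcomes covered: B1=F, B2=T, B3=E, B4=F, B5=F, B6=S, B7=T, B8=F, B9=T, B10=E

Answer: B1=F, B2=T, B3=E, B4=F, B5=F, B6=S, B7=T, B8=F, B9=T, B10=E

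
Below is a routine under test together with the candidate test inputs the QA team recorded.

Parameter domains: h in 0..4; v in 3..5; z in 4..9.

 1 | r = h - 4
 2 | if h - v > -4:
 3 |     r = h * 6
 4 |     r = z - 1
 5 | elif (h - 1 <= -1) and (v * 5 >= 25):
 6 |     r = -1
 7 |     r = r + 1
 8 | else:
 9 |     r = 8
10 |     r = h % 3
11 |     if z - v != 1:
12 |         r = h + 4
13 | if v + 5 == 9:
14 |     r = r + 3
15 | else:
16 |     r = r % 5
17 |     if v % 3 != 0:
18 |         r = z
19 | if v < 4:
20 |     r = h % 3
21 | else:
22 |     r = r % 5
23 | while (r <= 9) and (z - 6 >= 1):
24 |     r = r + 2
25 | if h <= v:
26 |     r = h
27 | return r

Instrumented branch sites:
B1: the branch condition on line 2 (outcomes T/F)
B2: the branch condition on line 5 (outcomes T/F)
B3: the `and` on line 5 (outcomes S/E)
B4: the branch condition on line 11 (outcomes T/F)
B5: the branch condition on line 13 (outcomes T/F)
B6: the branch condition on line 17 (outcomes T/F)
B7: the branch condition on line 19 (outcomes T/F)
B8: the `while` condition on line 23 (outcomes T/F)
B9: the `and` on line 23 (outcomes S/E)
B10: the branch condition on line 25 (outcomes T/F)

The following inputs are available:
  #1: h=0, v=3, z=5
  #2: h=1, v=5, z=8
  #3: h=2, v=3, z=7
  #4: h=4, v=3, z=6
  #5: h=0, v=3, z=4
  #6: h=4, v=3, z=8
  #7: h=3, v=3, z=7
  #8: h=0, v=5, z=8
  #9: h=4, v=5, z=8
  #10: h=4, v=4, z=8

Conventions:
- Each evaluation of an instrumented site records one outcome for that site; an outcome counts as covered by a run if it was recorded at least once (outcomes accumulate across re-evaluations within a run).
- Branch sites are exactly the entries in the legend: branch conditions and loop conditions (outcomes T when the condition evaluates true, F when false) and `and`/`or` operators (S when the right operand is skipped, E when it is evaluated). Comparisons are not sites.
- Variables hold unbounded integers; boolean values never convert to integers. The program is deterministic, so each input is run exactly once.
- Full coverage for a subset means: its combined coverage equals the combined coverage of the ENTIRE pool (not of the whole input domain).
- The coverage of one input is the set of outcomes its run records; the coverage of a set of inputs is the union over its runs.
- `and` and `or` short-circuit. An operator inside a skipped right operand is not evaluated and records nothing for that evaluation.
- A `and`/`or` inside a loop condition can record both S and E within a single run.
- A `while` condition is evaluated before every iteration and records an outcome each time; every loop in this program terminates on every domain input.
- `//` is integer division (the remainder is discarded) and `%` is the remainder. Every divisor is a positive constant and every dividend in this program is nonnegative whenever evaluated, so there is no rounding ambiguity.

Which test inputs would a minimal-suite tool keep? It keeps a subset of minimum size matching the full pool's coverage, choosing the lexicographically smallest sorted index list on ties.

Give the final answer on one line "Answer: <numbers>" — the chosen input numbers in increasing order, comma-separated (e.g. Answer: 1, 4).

input #1 (h=0, v=3, z=5): events B1->T, B5->F, B6->F, B7->T, B9->E, B8->F, B10->T; covers B1=T, B5=F, B6=F, B7=T, B8=F, B9=E, B10=T
input #2 (h=1, v=5, z=8): events B1->F, B3->S, B2->F, B4->T, B5->F, B6->T, B7->F, B9->E, B8->T, B9->E, B8->T, B9->E, B8->T, B9->E, ...; covers B1=F, B2=F, B3=S, B4=T, B5=F, B6=T, B7=F, B8=T, B8=F, B9=S, B9=E, B10=T
input #3 (h=2, v=3, z=7): events B1->T, B5->F, B6->F, B7->T, B9->E, B8->T, B9->E, B8->T, B9->E, B8->T, B9->E, B8->T, B9->S, B8->F, ...; covers B1=T, B5=F, B6=F, B7=T, B8=T, B8=F, B9=S, B9=E, B10=T
input #4 (h=4, v=3, z=6): events B1->T, B5->F, B6->F, B7->T, B9->E, B8->F, B10->F; covers B1=T, B5=F, B6=F, B7=T, B8=F, B9=E, B10=F
input #5 (h=0, v=3, z=4): events B1->T, B5->F, B6->F, B7->T, B9->E, B8->F, B10->T; covers B1=T, B5=F, B6=F, B7=T, B8=F, B9=E, B10=T
input #6 (h=4, v=3, z=8): events B1->T, B5->F, B6->F, B7->T, B9->E, B8->T, B9->E, B8->T, B9->E, B8->T, B9->E, B8->T, B9->E, B8->T, ...; covers B1=T, B5=F, B6=F, B7=T, B8=T, B8=F, B9=S, B9=E, B10=F
input #7 (h=3, v=3, z=7): events B1->T, B5->F, B6->F, B7->T, B9->E, B8->T, B9->E, B8->T, B9->E, B8->T, B9->E, B8->T, B9->E, B8->T, ...; covers B1=T, B5=F, B6=F, B7=T, B8=T, B8=F, B9=S, B9=E, B10=T
input #8 (h=0, v=5, z=8): events B1->F, B3->E, B2->T, B5->F, B6->T, B7->F, B9->E, B8->T, B9->E, B8->T, B9->E, B8->T, B9->E, B8->T, ...; covers B1=F, B2=T, B3=E, B5=F, B6=T, B7=F, B8=T, B8=F, B9=S, B9=E, B10=T
input #9 (h=4, v=5, z=8): events B1->T, B5->F, B6->T, B7->F, B9->E, B8->T, B9->E, B8->T, B9->E, B8->T, B9->E, B8->T, B9->S, B8->F, ...; covers B1=T, B5=F, B6=T, B7=F, B8=T, B8=F, B9=S, B9=E, B10=T
input #10 (h=4, v=4, z=8): events B1->T, B5->T, B7->F, B9->E, B8->T, B9->E, B8->T, B9->E, B8->T, B9->E, B8->T, B9->E, B8->T, B9->S, ...; covers B1=T, B5=T, B7=F, B8=T, B8=F, B9=S, B9=E, B10=T
the full pool covers 19 outcomes: B1=T, B1=F, B2=T, B2=F, B3=S, B3=E, B4=T, B5=T, B5=F, B6=T, B6=F, B7=T, B7=F, B8=T, B8=F, B9=S, B9=E, B10=T, B10=F
every size-1 subset falls short of the 19 outcomes (best: 12/19)
every size-2 subset falls short of the 19 outcomes (best: 16/19)
every size-3 subset falls short of the 19 outcomes (best: 18/19)
size 4: inputs {2, 4, 8, 10} cover all 19 outcomes, and no lexicographically smaller subset of this size does

Answer: 2, 4, 8, 10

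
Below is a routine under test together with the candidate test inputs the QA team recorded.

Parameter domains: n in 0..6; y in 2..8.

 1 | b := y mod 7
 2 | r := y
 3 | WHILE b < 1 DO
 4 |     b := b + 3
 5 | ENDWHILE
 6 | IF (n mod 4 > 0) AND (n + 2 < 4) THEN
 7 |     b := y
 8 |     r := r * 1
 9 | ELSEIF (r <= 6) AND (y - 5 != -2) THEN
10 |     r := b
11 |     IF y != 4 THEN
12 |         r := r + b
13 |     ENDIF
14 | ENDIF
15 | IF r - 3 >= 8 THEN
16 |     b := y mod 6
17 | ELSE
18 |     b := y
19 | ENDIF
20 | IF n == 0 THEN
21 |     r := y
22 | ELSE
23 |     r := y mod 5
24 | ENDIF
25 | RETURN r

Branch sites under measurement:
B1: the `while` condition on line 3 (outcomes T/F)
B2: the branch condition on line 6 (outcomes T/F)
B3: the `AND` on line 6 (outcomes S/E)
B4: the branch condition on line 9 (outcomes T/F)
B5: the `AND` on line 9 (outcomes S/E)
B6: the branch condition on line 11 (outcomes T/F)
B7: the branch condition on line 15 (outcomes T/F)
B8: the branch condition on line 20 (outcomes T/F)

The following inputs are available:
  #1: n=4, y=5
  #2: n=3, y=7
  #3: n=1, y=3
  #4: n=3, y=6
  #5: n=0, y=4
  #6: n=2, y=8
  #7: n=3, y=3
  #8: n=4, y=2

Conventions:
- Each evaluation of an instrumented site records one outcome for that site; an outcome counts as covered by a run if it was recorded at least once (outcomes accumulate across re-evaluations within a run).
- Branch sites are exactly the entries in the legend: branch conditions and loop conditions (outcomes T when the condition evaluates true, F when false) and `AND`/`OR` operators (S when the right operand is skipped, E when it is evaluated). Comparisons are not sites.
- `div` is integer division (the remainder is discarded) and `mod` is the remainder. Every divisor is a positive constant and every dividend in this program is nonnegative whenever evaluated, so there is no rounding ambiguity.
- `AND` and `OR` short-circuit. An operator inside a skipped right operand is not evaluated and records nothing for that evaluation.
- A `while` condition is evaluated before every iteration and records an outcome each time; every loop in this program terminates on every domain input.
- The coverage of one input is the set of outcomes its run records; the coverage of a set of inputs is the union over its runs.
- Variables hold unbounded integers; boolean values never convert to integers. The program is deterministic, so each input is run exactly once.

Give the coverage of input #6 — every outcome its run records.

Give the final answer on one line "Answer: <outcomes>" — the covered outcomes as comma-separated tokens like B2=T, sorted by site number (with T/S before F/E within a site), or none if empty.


Simulating input #6 (n=2, y=8) step by step:
  B1->F, B3->E, B2->F, B5->S, B4->F, B7->F, B8->F
as a set, this run covers: B1=F, B2=F, B3=E, B4=F, B5=S, B7=F, B8=F
Answer: B1=F, B2=F, B3=E, B4=F, B5=S, B7=F, B8=F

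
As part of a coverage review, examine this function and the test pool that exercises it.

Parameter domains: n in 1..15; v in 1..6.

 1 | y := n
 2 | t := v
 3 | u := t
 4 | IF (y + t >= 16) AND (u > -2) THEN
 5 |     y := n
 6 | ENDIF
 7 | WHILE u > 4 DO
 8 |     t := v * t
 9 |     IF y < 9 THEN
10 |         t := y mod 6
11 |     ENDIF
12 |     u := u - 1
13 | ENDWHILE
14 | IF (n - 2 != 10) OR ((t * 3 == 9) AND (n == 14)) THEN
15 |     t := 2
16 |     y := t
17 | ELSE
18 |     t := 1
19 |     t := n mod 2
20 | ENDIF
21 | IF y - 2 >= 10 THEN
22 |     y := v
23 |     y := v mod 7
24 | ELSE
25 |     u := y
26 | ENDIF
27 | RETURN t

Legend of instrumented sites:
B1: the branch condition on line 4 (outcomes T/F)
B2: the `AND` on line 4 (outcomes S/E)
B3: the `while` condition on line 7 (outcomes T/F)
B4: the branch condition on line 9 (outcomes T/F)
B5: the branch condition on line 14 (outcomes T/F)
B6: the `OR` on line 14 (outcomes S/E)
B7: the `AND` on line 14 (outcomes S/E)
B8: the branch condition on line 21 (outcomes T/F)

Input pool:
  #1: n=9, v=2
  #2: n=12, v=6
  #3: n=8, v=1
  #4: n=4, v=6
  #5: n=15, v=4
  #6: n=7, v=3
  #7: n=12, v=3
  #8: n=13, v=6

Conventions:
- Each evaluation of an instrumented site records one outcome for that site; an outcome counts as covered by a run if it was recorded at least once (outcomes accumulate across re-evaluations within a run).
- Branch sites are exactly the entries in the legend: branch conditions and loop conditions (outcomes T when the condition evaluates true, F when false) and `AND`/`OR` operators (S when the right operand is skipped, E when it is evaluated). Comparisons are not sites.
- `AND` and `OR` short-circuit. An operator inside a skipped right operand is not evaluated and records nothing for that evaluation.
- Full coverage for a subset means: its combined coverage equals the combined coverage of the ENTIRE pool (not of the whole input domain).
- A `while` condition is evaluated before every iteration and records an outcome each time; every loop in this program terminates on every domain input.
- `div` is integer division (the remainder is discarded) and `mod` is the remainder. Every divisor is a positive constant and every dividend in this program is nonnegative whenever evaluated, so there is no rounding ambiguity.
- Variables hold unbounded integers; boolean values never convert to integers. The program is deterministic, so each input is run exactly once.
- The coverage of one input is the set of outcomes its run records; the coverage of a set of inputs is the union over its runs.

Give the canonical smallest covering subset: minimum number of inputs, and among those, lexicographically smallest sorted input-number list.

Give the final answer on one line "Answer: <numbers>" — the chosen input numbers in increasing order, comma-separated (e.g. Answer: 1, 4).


input #1, n=9, v=2: events B2->S, B1->F, B3->F, B6->S, B5->T, B8->F; outcomes B1=F, B2=S, B3=F, B5=T, B6=S, B8=F
input #2, n=12, v=6: events B2->E, B1->T, B3->T, B4->F, B3->T, B4->F, B3->F, B6->E, B7->S, B5->F, B8->T; outcomes B1=T, B2=E, B3=T, B3=F, B4=F, B5=F, B6=E, B7=S, B8=T
input #3, n=8, v=1: events B2->S, B1->F, B3->F, B6->S, B5->T, B8->F; outcomes B1=F, B2=S, B3=F, B5=T, B6=S, B8=F
input #4, n=4, v=6: events B2->S, B1->F, B3->T, B4->T, B3->T, B4->T, B3->F, B6->S, B5->T, B8->F; outcomes B1=F, B2=S, B3=T, B3=F, B4=T, B5=T, B6=S, B8=F
input #5, n=15, v=4: events B2->E, B1->T, B3->F, B6->S, B5->T, B8->F; outcomes B1=T, B2=E, B3=F, B5=T, B6=S, B8=F
input #6, n=7, v=3: events B2->S, B1->F, B3->F, B6->S, B5->T, B8->F; outcomes B1=F, B2=S, B3=F, B5=T, B6=S, B8=F
input #7, n=12, v=3: events B2->S, B1->F, B3->F, B6->E, B7->E, B5->F, B8->T; outcomes B1=F, B2=S, B3=F, B5=F, B6=E, B7=E, B8=T
input #8, n=13, v=6: events B2->E, B1->T, B3->T, B4->F, B3->T, B4->F, B3->F, B6->S, B5->T, B8->F; outcomes B1=T, B2=E, B3=T, B3=F, B4=F, B5=T, B6=S, B8=F
pool-wide coverage (16 outcomes): B1=T, B1=F, B2=S, B2=E, B3=T, B3=F, B4=T, B4=F, B5=T, B5=F, B6=S, B6=E, B7=S, B7=E, B8=T, B8=F
size 1 is not enough: best union over all size-1 subsets is 9/16
size 2 is not enough: best union over all size-2 subsets is 15/16
at size 3, {2, 4, 7} reaches all 16 outcomes; every lexicographically earlier size-3 subset fails
Answer: 2, 4, 7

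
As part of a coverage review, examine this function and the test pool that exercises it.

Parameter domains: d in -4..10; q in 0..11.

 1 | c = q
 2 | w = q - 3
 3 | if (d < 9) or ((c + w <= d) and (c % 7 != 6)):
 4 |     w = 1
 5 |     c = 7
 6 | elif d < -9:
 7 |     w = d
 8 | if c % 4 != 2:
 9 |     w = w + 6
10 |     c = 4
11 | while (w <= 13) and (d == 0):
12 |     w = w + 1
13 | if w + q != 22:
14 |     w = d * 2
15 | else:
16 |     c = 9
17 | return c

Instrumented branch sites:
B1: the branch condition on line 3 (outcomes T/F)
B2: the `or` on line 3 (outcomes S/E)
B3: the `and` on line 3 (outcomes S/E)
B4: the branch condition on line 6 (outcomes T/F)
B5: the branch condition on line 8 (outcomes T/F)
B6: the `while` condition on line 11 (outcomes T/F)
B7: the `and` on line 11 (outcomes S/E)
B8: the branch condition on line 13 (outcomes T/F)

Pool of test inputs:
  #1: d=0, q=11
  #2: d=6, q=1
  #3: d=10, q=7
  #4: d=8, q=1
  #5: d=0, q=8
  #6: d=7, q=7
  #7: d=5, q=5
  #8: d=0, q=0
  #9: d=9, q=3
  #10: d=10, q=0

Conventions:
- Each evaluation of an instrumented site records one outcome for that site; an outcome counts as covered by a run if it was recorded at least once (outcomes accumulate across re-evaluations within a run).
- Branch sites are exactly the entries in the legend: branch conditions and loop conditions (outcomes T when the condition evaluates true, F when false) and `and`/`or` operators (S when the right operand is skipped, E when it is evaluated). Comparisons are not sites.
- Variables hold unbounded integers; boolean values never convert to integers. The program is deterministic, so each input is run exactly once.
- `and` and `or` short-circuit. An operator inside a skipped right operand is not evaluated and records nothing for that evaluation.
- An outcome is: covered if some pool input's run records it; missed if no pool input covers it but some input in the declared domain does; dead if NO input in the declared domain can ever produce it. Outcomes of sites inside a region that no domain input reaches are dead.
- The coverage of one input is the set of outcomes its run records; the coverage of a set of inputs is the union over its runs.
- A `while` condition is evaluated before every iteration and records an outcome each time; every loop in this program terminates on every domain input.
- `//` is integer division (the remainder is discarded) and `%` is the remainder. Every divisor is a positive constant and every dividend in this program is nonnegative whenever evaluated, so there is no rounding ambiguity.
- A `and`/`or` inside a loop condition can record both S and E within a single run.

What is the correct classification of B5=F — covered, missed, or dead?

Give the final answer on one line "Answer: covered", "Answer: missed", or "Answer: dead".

no pool input records B5=F
but domain input (d=9, q=6) does record it -> reachable, so missed

Answer: missed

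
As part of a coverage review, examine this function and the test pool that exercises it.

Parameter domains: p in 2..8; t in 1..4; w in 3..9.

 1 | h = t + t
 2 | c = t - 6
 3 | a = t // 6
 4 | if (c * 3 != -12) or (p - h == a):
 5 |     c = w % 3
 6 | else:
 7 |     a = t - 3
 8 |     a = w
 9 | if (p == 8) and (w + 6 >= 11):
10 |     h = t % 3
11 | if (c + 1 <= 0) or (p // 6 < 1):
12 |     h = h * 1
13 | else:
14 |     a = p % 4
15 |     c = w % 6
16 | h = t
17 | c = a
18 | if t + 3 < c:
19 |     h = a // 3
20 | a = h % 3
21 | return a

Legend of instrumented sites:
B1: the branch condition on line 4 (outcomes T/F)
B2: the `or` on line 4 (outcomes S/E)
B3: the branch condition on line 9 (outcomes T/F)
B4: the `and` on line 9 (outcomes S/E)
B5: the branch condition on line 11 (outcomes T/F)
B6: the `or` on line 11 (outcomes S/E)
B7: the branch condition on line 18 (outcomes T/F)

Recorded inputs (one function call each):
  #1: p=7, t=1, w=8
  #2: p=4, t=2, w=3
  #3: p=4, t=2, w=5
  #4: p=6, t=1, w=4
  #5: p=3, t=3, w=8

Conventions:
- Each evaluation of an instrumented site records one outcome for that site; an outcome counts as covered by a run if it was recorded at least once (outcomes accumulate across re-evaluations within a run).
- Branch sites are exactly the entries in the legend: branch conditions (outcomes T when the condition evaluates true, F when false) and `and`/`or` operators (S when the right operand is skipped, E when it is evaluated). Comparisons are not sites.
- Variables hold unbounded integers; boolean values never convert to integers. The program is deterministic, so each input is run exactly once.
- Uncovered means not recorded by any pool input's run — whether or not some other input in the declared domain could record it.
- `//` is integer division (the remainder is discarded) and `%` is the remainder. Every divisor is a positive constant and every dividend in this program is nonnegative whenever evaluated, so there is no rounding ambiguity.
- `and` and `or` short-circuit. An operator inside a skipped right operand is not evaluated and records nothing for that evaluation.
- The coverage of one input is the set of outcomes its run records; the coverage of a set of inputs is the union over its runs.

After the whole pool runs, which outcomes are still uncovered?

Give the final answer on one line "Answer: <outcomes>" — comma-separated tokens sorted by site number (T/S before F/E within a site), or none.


input #1 (p=7, t=1, w=8): covers B1=T, B2=S, B3=F, B4=S, B5=F, B6=E, B7=F
input #2 (p=4, t=2, w=3): covers B1=T, B2=E, B3=F, B4=S, B5=T, B6=E, B7=F
input #3 (p=4, t=2, w=5): covers B1=T, B2=E, B3=F, B4=S, B5=T, B6=E, B7=F
input #4 (p=6, t=1, w=4): covers B1=T, B2=S, B3=F, B4=S, B5=F, B6=E, B7=F
input #5 (p=3, t=3, w=8): covers B1=T, B2=S, B3=F, B4=S, B5=T, B6=E, B7=F
union over the pool: B1=T, B2=S, B2=E, B3=F, B4=S, B5=T, B5=F, B6=E, B7=F
uncovered (5 of 14): B1=F, B3=T, B4=E, B6=S, B7=T
Answer: B1=F, B3=T, B4=E, B6=S, B7=T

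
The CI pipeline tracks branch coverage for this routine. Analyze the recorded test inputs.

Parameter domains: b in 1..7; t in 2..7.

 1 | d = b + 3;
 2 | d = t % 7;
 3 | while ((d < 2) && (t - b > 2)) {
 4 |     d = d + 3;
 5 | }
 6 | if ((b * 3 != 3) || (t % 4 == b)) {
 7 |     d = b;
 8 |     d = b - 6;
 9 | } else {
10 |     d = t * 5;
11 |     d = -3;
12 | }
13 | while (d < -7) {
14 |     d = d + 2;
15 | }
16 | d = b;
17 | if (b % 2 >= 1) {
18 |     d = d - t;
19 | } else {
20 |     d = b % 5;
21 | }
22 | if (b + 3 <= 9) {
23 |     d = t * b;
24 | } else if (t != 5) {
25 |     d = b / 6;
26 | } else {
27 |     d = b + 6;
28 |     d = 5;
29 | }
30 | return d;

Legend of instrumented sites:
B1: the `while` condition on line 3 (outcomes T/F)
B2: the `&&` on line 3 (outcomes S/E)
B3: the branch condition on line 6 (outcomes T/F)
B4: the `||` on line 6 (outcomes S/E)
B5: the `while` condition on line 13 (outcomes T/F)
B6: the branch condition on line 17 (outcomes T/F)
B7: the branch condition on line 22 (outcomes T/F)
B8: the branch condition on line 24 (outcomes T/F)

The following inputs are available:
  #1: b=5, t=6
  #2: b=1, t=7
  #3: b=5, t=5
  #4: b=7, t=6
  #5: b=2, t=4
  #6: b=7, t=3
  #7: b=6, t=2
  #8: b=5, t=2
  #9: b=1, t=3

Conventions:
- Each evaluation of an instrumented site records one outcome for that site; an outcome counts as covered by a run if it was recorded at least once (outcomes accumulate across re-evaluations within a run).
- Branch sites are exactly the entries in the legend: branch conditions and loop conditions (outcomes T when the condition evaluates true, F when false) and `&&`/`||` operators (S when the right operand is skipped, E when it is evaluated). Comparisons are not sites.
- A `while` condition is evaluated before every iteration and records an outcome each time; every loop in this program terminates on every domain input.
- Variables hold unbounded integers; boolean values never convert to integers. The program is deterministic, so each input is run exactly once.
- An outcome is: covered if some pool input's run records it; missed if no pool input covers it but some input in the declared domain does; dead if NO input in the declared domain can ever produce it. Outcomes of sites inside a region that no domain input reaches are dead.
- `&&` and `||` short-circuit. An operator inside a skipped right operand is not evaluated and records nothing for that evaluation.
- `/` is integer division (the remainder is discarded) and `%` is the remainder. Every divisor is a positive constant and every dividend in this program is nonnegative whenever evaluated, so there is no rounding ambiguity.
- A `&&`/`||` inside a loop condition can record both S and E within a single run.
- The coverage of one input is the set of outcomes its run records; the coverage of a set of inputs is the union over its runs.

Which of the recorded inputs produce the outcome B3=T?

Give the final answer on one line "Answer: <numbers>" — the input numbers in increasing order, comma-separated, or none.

input #1 (b=5, t=6): covers B3=T
input #2 (b=1, t=7): misses B3=T
input #3 (b=5, t=5): covers B3=T
input #4 (b=7, t=6): covers B3=T
input #5 (b=2, t=4): covers B3=T
input #6 (b=7, t=3): covers B3=T
input #7 (b=6, t=2): covers B3=T
input #8 (b=5, t=2): covers B3=T
input #9 (b=1, t=3): misses B3=T

Answer: 1, 3, 4, 5, 6, 7, 8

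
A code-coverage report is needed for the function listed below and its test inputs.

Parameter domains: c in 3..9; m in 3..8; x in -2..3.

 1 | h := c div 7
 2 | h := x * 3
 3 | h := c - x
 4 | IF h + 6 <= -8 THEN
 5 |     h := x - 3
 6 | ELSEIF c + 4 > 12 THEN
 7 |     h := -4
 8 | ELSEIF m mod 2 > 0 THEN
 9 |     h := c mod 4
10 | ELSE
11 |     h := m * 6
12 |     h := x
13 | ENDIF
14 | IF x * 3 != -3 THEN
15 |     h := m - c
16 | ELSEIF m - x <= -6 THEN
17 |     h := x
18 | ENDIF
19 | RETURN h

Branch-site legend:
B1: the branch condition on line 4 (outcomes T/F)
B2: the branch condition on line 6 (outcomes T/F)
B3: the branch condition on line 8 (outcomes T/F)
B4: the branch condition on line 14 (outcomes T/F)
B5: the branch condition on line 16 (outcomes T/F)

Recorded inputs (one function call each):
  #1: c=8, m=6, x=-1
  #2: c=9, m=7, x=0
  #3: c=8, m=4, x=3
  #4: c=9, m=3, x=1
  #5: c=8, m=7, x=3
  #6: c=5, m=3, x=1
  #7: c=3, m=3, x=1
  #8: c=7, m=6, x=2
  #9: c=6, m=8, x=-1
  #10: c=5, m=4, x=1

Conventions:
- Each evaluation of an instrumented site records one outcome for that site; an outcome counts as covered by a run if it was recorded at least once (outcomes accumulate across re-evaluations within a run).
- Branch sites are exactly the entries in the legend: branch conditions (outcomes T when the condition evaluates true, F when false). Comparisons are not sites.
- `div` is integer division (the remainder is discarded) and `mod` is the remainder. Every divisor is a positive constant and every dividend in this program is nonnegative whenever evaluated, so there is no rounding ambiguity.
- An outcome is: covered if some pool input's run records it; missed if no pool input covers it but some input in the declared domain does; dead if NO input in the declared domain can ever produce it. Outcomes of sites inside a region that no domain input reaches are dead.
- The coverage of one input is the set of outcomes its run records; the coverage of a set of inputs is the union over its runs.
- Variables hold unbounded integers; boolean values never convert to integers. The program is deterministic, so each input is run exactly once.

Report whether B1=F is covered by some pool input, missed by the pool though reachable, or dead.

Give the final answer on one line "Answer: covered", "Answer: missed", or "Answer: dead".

B1=F is recorded by pool input(s) 1, 2, 3, 4, 5, 6, 7, 8, 9, 10 -> covered

Answer: covered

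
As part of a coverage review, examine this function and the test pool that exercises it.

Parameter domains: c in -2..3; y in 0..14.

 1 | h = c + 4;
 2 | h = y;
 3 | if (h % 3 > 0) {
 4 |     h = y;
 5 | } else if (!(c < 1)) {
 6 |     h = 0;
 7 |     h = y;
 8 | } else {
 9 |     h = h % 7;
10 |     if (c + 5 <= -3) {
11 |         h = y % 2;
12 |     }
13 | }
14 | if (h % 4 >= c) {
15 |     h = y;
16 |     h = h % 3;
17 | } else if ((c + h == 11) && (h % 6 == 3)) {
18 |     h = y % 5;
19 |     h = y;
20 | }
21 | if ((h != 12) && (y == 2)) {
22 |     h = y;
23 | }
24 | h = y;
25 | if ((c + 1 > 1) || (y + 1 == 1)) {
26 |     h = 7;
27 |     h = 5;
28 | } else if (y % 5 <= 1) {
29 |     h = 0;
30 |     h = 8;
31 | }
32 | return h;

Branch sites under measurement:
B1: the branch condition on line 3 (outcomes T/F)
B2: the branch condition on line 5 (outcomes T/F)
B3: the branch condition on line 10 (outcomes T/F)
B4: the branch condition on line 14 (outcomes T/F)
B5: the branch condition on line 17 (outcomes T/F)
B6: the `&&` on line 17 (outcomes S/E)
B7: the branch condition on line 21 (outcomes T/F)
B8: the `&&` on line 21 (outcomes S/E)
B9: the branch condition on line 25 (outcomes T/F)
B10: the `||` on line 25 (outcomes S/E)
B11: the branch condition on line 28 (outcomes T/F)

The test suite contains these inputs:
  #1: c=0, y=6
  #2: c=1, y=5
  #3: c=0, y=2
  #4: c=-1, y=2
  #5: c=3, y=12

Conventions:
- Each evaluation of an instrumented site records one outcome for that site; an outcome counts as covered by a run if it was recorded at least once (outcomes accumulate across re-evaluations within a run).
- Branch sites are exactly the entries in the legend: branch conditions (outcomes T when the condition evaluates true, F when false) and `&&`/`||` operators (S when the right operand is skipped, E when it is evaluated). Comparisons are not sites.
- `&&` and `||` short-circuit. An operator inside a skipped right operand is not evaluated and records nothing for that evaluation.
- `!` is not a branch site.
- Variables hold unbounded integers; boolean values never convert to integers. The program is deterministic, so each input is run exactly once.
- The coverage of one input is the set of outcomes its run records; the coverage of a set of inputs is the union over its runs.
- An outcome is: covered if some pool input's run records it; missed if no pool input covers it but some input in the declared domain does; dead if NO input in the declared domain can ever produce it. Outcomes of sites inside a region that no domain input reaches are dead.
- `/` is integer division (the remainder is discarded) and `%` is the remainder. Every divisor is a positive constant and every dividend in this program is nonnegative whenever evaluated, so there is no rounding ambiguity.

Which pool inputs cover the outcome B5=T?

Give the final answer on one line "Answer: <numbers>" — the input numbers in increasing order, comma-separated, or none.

input #1 (c=0, y=6): misses B5=T
input #2 (c=1, y=5): misses B5=T
input #3 (c=0, y=2): misses B5=T
input #4 (c=-1, y=2): misses B5=T
input #5 (c=3, y=12): misses B5=T

Answer: none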